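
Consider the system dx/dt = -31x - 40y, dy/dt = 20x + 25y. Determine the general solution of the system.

Coefficient matrix A = [[-31, -40], [20, 25]].
Characteristic polynomial det(A - λI) = λ^2 + 6λ + 25 = 0.
Eigenvalues λ = -3 ± 4i (complex conjugate pair).
For λ=-3+4i: an eigenvector is (3,-2) - i(-1,1) = (3 + i, -2 - i).
A real fundamental pair from Re and Im of e^((-3+4i)t)v: X_1 = e^(-3t)(cos(4t)·(3,-2) + sin(4t)·(-1,1)), X_2 = e^(-3t)(sin(4t)·(3,-2) - cos(4t)·(-1,1)).
General solution: c_1X_1 + c_2X_2.

x(t) = -c_1e^(-3t)sin(4t) + 3c_1e^(-3t)cos(4t) + 3c_2e^(-3t)sin(4t) + c_2e^(-3t)cos(4t), y(t) = c_1e^(-3t)sin(4t) - 2c_1e^(-3t)cos(4t) - 2c_2e^(-3t)sin(4t) - c_2e^(-3t)cos(4t)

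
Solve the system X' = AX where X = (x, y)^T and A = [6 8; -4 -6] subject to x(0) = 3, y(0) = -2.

x(t) = 2e^(2t) + e^(-2t), y(t) = -e^(2t) - e^(-2t)

Coefficient matrix A = [[6, 8], [-4, -6]].
Characteristic polynomial det(A - λI) = λ^2 - 4 = 0.
Eigenvalues λ = 2, -2.
For λ=2: (A-λI) row 1 is [4, 8], so an eigenvector is (2, -1).
For λ=-2: (A-λI) row 1 is [8, 8], so an eigenvector is (-1, 1).
General solution: K_1e^(2t)(2,-1) + K_2e^(-2t)(-1,1).
Applying x(0)=3, y(0)=-2 gives K_1=1, K_2=-1.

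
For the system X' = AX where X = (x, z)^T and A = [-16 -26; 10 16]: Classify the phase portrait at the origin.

A = [[-16,-26],[10,16]]; det(A-λI) = λ^2 + 4.
λ = 0 ± 2i: zero real part.

center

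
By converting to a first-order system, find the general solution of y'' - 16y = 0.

Let x_1 = y, x_2 = y'. Then x_1' = x_2 and x_2' = 16x_1.
A = [[0,1],[16,0]]; det(A-λI) = λ^2 - 16.
Eigenvalues λ = 4, -4 with eigenvectors (1,4), (1,-4).

y(t) = C_1e^(4t) + C_2e^(-4t)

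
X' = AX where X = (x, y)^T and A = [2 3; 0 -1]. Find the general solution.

Coefficient matrix A = [[2, 3], [0, -1]].
Characteristic polynomial det(A - λI) = λ^2 - λ - 2 = 0.
Eigenvalues λ = 2, -1.
For λ=2: (A-λI) row 1 is [0, 3], so an eigenvector is (1, 0).
For λ=-1: (A-λI) row 1 is [3, 3], so an eigenvector is (-1, 1).
General solution: c_1e^(2t)(1,0) + c_2e^(-t)(-1,1).

x(t) = c_1e^(2t) - c_2e^(-t), y(t) = c_2e^(-t)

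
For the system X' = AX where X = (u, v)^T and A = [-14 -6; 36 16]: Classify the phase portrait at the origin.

A = [[-14,-6],[36,16]]; det(A-λI) = λ^2 - 2λ - 8.
λ = 4, -2: opposite signs.

saddle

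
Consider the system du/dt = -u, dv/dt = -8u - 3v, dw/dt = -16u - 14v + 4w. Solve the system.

u(t) = c_1e^(-t), v(t) = -4c_1e^(-t) + c_2e^(-3t), w(t) = -8c_1e^(-t) + 2c_2e^(-3t) + c_3e^(4t)

Coefficient matrix A = [[-1, 0, 0], [-8, -3, 0], [-16, -14, 4]].
det(A - λI) = 0 gives eigenvalues λ = -1, -3, 4.
For λ=-1: eigenvector (1,-4,-8).
For λ=-3: eigenvector (0,1,2).
For λ=4: eigenvector (0,0,1).
General solution: c_1e^(-t)(1,-4,-8) + c_2e^(-3t)(0,1,2) + c_3e^(4t)(0,0,1).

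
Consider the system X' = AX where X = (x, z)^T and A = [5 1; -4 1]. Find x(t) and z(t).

x(t) = -c_1e^(3t) - c_2te^(3t), z(t) = 2c_1e^(3t) + 2c_2te^(3t) - c_2e^(3t)

Coefficient matrix A = [[5, 1], [-4, 1]].
Characteristic polynomial det(A - λI) = λ^2 - 6λ + 9 = 0.
Single eigenvalue λ = 3 with algebraic multiplicity 2.
Eigenvector v = (-1,2); generalized eigenvector w with (A-λI)w=v is (0,-1).
General solution: e^(3t)[c_1·v + c_2·(t·v + w)].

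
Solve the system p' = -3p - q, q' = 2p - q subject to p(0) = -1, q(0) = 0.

Coefficient matrix A = [[-3, -1], [2, -1]].
Characteristic polynomial det(A - λI) = λ^2 + 4λ + 5 = 0.
Eigenvalues λ = -2 ± i (complex conjugate pair).
For λ=-2+i: an eigenvector is (0,1) - i(-1,1) = (0 + i, 1 - i).
A real fundamental pair from Re and Im of e^((-2+i)t)v: X_1 = e^(-2t)(cos(t)·(0,1) + sin(t)·(-1,1)), X_2 = e^(-2t)(sin(t)·(0,1) - cos(t)·(-1,1)).
General solution: c_1X_1 + c_2X_2.
Applying p(0)=-1, q(0)=0 gives c_1=-1, c_2=-1.

p(t) = e^(-2t)sin(t) - e^(-2t)cos(t), q(t) = -2e^(-2t)sin(t)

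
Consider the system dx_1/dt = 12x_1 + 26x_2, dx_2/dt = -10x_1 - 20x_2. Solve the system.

x_1(t) = -2C_1e^(-4t)sin(2t) + 3C_1e^(-4t)cos(2t) + 3C_2e^(-4t)sin(2t) + 2C_2e^(-4t)cos(2t), x_2(t) = C_1e^(-4t)sin(2t) - 2C_1e^(-4t)cos(2t) - 2C_2e^(-4t)sin(2t) - C_2e^(-4t)cos(2t)

Coefficient matrix A = [[12, 26], [-10, -20]].
Characteristic polynomial det(A - λI) = λ^2 + 8λ + 20 = 0.
Eigenvalues λ = -4 ± 2i (complex conjugate pair).
For λ=-4+2i: an eigenvector is (3,-2) - i(-2,1) = (3 + 2i, -2 - i).
A real fundamental pair from Re and Im of e^((-4+2i)t)v: X_1 = e^(-4t)(cos(2t)·(3,-2) + sin(2t)·(-2,1)), X_2 = e^(-4t)(sin(2t)·(3,-2) - cos(2t)·(-2,1)).
General solution: C_1X_1 + C_2X_2.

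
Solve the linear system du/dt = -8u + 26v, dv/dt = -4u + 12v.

Coefficient matrix A = [[-8, 26], [-4, 12]].
Characteristic polynomial det(A - λI) = λ^2 - 4λ + 8 = 0.
Eigenvalues λ = 2 ± 2i (complex conjugate pair).
For λ=2+2i: an eigenvector is (3,1) - i(-2,-1) = (3 + 2i, 1 + i).
A real fundamental pair from Re and Im of e^((2+2i)t)v: X_1 = e^(2t)(cos(2t)·(3,1) + sin(2t)·(-2,-1)), X_2 = e^(2t)(sin(2t)·(3,1) - cos(2t)·(-2,-1)).
General solution: K_1X_1 + K_2X_2.

u(t) = -2K_1e^(2t)sin(2t) + 3K_1e^(2t)cos(2t) + 3K_2e^(2t)sin(2t) + 2K_2e^(2t)cos(2t), v(t) = -K_1e^(2t)sin(2t) + K_1e^(2t)cos(2t) + K_2e^(2t)sin(2t) + K_2e^(2t)cos(2t)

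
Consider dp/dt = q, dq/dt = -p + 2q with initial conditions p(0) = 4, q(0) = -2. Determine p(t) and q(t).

p(t) = -6te^(t) + 4e^(t), q(t) = -6te^(t) - 2e^(t)

Coefficient matrix A = [[0, 1], [-1, 2]].
Characteristic polynomial det(A - λI) = λ^2 - 2λ + 1 = 0.
Single eigenvalue λ = 1 with algebraic multiplicity 2.
Eigenvector v = (1,1); generalized eigenvector w with (A-λI)w=v is (2,3).
General solution: e^(t)[C_1·v + C_2·(t·v + w)].
Applying p(0)=4, q(0)=-2 gives C_1=16, C_2=-6.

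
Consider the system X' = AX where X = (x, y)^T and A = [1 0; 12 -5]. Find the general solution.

x(t) = -c_1e^(t), y(t) = -2c_1e^(t) - c_2e^(-5t)

Coefficient matrix A = [[1, 0], [12, -5]].
Characteristic polynomial det(A - λI) = λ^2 + 4λ - 5 = 0.
Eigenvalues λ = 1, -5.
For λ=1: (A-λI) row 2 is [12, -6], so an eigenvector is (-1, -2).
For λ=-5: (A-λI) row 1 is [6, 0], so an eigenvector is (0, -1).
General solution: c_1e^(t)(-1,-2) + c_2e^(-5t)(0,-1).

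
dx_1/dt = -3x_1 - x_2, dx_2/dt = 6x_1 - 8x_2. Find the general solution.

Coefficient matrix A = [[-3, -1], [6, -8]].
Characteristic polynomial det(A - λI) = λ^2 + 11λ + 30 = 0.
Eigenvalues λ = -6, -5.
For λ=-6: (A-λI) row 1 is [3, -1], so an eigenvector is (1, 3).
For λ=-5: (A-λI) row 1 is [2, -1], so an eigenvector is (-1, -2).
General solution: K_1e^(-6t)(1,3) + K_2e^(-5t)(-1,-2).

x_1(t) = K_1e^(-6t) - K_2e^(-5t), x_2(t) = 3K_1e^(-6t) - 2K_2e^(-5t)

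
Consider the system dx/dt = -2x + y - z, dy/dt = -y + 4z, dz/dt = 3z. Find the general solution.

x(t) = K_1e^(-2t) - K_2e^(-t), y(t) = -K_2e^(-t) + K_3e^(3t), z(t) = K_3e^(3t)

Coefficient matrix A = [[-2, 1, -1], [0, -1, 4], [0, 0, 3]].
det(A - λI) = 0 gives eigenvalues λ = -2, -1, 3.
For λ=-2: eigenvector (1,0,0).
For λ=-1: eigenvector (-1,-1,0).
For λ=3: eigenvector (0,1,1).
General solution: K_1e^(-2t)(1,0,0) + K_2e^(-t)(-1,-1,0) + K_3e^(3t)(0,1,1).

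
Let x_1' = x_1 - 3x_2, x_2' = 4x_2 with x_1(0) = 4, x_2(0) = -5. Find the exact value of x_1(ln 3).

A = [[1,-3],[0,4]]; eigenvalues λ = 1, 4.
Eigenvectors: (1,0) for λ=1, (-1,1) for λ=4.
From the initial condition, c_1 = -1, c_2 = -5.
x_1(ln 3) = (-1)(3^1)(1) + (-5)(3^4)(-1) = 402.

402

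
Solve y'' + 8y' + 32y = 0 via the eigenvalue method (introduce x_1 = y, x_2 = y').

Let x_1 = y, x_2 = y'. Then x_1' = x_2 and x_2' = -32x_1 - 8x_2.
A = [[0,1],[-32,-8]]; det(A-λI) = λ^2 + 8λ + 32.
Eigenvalues λ = -4 ± 4i.

y(t) = K_1e^(-4t)cos(4t) + K_2e^(-4t)sin(4t)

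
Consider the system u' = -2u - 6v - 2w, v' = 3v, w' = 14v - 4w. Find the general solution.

Coefficient matrix A = [[-2, -6, -2], [0, 3, 0], [0, 14, -4]].
det(A - λI) = 0 gives eigenvalues λ = -2, 3, -4.
For λ=-2: eigenvector (1,0,0).
For λ=3: eigenvector (-2,1,2).
For λ=-4: eigenvector (1,0,1).
General solution: C_1e^(-2t)(1,0,0) + C_2e^(3t)(-2,1,2) + C_3e^(-4t)(1,0,1).

u(t) = C_1e^(-2t) - 2C_2e^(3t) + C_3e^(-4t), v(t) = C_2e^(3t), w(t) = 2C_2e^(3t) + C_3e^(-4t)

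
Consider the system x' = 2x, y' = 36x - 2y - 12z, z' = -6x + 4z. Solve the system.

Coefficient matrix A = [[2, 0, 0], [36, -2, -12], [-6, 0, 4]].
det(A - λI) = 0 gives eigenvalues λ = 2, -2, 4.
For λ=2: eigenvector (1,0,3).
For λ=-2: eigenvector (0,1,0).
For λ=4: eigenvector (0,-2,1).
General solution: c_1e^(2t)(1,0,3) + c_2e^(-2t)(0,1,0) + c_3e^(4t)(0,-2,1).

x(t) = c_1e^(2t), y(t) = c_2e^(-2t) - 2c_3e^(4t), z(t) = 3c_1e^(2t) + c_3e^(4t)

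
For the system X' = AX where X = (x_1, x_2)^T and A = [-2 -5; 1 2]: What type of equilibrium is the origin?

center

A = [[-2,-5],[1,2]]; det(A-λI) = λ^2 + 1.
λ = 0 ± i: zero real part.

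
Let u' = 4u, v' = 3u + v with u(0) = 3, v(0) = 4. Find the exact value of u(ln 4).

A = [[4,0],[3,1]]; eigenvalues λ = 4, 1.
Eigenvectors: (1,1) for λ=4, (0,-1) for λ=1.
From the initial condition, c_1 = 3, c_2 = -1.
u(ln 4) = (3)(4^4)(1) + (-1)(4^1)(0) = 768.

768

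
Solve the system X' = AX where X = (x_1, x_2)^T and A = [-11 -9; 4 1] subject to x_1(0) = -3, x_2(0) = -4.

x_1(t) = 54te^(-5t) - 3e^(-5t), x_2(t) = -36te^(-5t) - 4e^(-5t)

Coefficient matrix A = [[-11, -9], [4, 1]].
Characteristic polynomial det(A - λI) = λ^2 + 10λ + 25 = 0.
Single eigenvalue λ = -5 with algebraic multiplicity 2.
Eigenvector v = (-3,2); generalized eigenvector w with (A-λI)w=v is (-1,1).
General solution: e^(-5t)[c_1·v + c_2·(t·v + w)].
Applying x_1(0)=-3, x_2(0)=-4 gives c_1=7, c_2=-18.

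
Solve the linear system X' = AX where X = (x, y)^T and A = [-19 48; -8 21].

Coefficient matrix A = [[-19, 48], [-8, 21]].
Characteristic polynomial det(A - λI) = λ^2 - 2λ - 15 = 0.
Eigenvalues λ = 5, -3.
For λ=5: (A-λI) row 1 is [-24, 48], so an eigenvector is (2, 1).
For λ=-3: (A-λI) row 1 is [-16, 48], so an eigenvector is (-3, -1).
General solution: c_1e^(5t)(2,1) + c_2e^(-3t)(-3,-1).

x(t) = 2c_1e^(5t) - 3c_2e^(-3t), y(t) = c_1e^(5t) - c_2e^(-3t)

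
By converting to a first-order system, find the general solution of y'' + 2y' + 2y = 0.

Let x_1 = y, x_2 = y'. Then x_1' = x_2 and x_2' = -2x_1 - 2x_2.
A = [[0,1],[-2,-2]]; det(A-λI) = λ^2 + 2λ + 2.
Eigenvalues λ = -1 ± i.

y(t) = K_1e^(-t)cos(t) + K_2e^(-t)sin(t)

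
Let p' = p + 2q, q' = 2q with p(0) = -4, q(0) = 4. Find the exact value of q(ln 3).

36

A = [[1,2],[0,2]]; eigenvalues λ = 2, 1.
Eigenvectors: (-2,-1) for λ=2, (1,0) for λ=1.
From the initial condition, c_1 = -4, c_2 = -12.
q(ln 3) = (-4)(3^2)(-1) + (-12)(3^1)(0) = 36.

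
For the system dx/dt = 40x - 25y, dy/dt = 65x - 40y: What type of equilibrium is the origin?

A = [[40,-25],[65,-40]]; det(A-λI) = λ^2 + 25.
λ = 0 ± 5i: zero real part.

center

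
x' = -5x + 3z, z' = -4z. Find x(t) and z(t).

Coefficient matrix A = [[-5, 3], [0, -4]].
Characteristic polynomial det(A - λI) = λ^2 + 9λ + 20 = 0.
Eigenvalues λ = -5, -4.
For λ=-5: (A-λI) row 1 is [0, 3], so an eigenvector is (1, 0).
For λ=-4: (A-λI) row 1 is [-1, 3], so an eigenvector is (-3, -1).
General solution: C_1e^(-5t)(1,0) + C_2e^(-4t)(-3,-1).

x(t) = C_1e^(-5t) - 3C_2e^(-4t), z(t) = -C_2e^(-4t)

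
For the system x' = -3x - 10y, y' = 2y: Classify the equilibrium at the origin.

saddle

A = [[-3,-10],[0,2]]; det(A-λI) = λ^2 + λ - 6.
λ = 2, -3: opposite signs.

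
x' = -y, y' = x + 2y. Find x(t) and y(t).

Coefficient matrix A = [[0, -1], [1, 2]].
Characteristic polynomial det(A - λI) = λ^2 - 2λ + 1 = 0.
Single eigenvalue λ = 1 with algebraic multiplicity 2.
Eigenvector v = (1,-1); generalized eigenvector w with (A-λI)w=v is (-1,0).
General solution: e^(t)[C_1·v + C_2·(t·v + w)].

x(t) = C_1e^(t) + C_2te^(t) - C_2e^(t), y(t) = -C_1e^(t) - C_2te^(t)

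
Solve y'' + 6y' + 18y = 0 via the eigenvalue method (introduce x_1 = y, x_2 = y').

y(t) = C_1e^(-3t)cos(3t) + C_2e^(-3t)sin(3t)

Let x_1 = y, x_2 = y'. Then x_1' = x_2 and x_2' = -18x_1 - 6x_2.
A = [[0,1],[-18,-6]]; det(A-λI) = λ^2 + 6λ + 18.
Eigenvalues λ = -3 ± 3i.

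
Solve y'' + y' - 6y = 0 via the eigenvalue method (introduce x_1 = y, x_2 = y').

Let x_1 = y, x_2 = y'. Then x_1' = x_2 and x_2' = 6x_1 - x_2.
A = [[0,1],[6,-1]]; det(A-λI) = λ^2 + λ - 6.
Eigenvalues λ = 2, -3 with eigenvectors (1,2), (1,-3).

y(t) = C_1e^(2t) + C_2e^(-3t)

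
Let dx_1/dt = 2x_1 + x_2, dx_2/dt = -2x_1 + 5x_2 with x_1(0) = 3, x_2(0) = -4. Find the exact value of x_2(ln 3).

A = [[2,1],[-2,5]]; eigenvalues λ = 4, 3.
Eigenvectors: (-1,-2) for λ=4, (1,1) for λ=3.
From the initial condition, c_1 = 7, c_2 = 10.
x_2(ln 3) = (7)(3^4)(-2) + (10)(3^3)(1) = -864.

-864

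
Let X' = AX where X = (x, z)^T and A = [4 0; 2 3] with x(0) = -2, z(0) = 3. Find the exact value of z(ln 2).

-8

A = [[4,0],[2,3]]; eigenvalues λ = 3, 4.
Eigenvectors: (0,1) for λ=3, (-1,-2) for λ=4.
From the initial condition, c_1 = 7, c_2 = 2.
z(ln 2) = (7)(2^3)(1) + (2)(2^4)(-2) = -8.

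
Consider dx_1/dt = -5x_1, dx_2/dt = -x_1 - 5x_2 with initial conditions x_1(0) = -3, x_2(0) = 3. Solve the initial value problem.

x_1(t) = -3e^(-5t), x_2(t) = 3te^(-5t) + 3e^(-5t)

Coefficient matrix A = [[-5, 0], [-1, -5]].
Characteristic polynomial det(A - λI) = λ^2 + 10λ + 25 = 0.
Single eigenvalue λ = -5 with algebraic multiplicity 2.
Eigenvector v = (0,-1); generalized eigenvector w with (A-λI)w=v is (1,-1).
General solution: e^(-5t)[K_1·v + K_2·(t·v + w)].
Applying x_1(0)=-3, x_2(0)=3 gives K_1=0, K_2=-3.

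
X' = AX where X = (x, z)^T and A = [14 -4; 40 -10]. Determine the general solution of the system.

x(t) = -K_1e^(2t)cos(4t) - K_2e^(2t)sin(4t), z(t) = -K_1e^(2t)sin(4t) - 3K_1e^(2t)cos(4t) - 3K_2e^(2t)sin(4t) + K_2e^(2t)cos(4t)

Coefficient matrix A = [[14, -4], [40, -10]].
Characteristic polynomial det(A - λI) = λ^2 - 4λ + 20 = 0.
Eigenvalues λ = 2 ± 4i (complex conjugate pair).
For λ=2+4i: an eigenvector is (-1,-3) - i(0,-1) = (-1, -3 + i).
A real fundamental pair from Re and Im of e^((2+4i)t)v: X_1 = e^(2t)(cos(4t)·(-1,-3) + sin(4t)·(0,-1)), X_2 = e^(2t)(sin(4t)·(-1,-3) - cos(4t)·(0,-1)).
General solution: K_1X_1 + K_2X_2.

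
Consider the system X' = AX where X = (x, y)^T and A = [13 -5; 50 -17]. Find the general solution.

Coefficient matrix A = [[13, -5], [50, -17]].
Characteristic polynomial det(A - λI) = λ^2 + 4λ + 29 = 0.
Eigenvalues λ = -2 ± 5i (complex conjugate pair).
For λ=-2+5i: an eigenvector is (1,3) - i(0,1) = (1, 3 - i).
A real fundamental pair from Re and Im of e^((-2+5i)t)v: X_1 = e^(-2t)(cos(5t)·(1,3) + sin(5t)·(0,1)), X_2 = e^(-2t)(sin(5t)·(1,3) - cos(5t)·(0,1)).
General solution: K_1X_1 + K_2X_2.

x(t) = K_1e^(-2t)cos(5t) + K_2e^(-2t)sin(5t), y(t) = K_1e^(-2t)sin(5t) + 3K_1e^(-2t)cos(5t) + 3K_2e^(-2t)sin(5t) - K_2e^(-2t)cos(5t)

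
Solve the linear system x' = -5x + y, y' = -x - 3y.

x(t) = K_1e^(-4t) + K_2te^(-4t) + K_2e^(-4t), y(t) = K_1e^(-4t) + K_2te^(-4t) + 2K_2e^(-4t)

Coefficient matrix A = [[-5, 1], [-1, -3]].
Characteristic polynomial det(A - λI) = λ^2 + 8λ + 16 = 0.
Single eigenvalue λ = -4 with algebraic multiplicity 2.
Eigenvector v = (1,1); generalized eigenvector w with (A-λI)w=v is (1,2).
General solution: e^(-4t)[K_1·v + K_2·(t·v + w)].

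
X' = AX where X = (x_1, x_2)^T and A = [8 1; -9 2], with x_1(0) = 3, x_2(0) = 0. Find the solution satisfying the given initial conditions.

Coefficient matrix A = [[8, 1], [-9, 2]].
Characteristic polynomial det(A - λI) = λ^2 - 10λ + 25 = 0.
Single eigenvalue λ = 5 with algebraic multiplicity 2.
Eigenvector v = (1,-3); generalized eigenvector w with (A-λI)w=v is (0,1).
General solution: e^(5t)[K_1·v + K_2·(t·v + w)].
Applying x_1(0)=3, x_2(0)=0 gives K_1=3, K_2=9.

x_1(t) = 9te^(5t) + 3e^(5t), x_2(t) = -27te^(5t)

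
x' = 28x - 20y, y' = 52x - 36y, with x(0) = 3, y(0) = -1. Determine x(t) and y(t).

Coefficient matrix A = [[28, -20], [52, -36]].
Characteristic polynomial det(A - λI) = λ^2 + 8λ + 32 = 0.
Eigenvalues λ = -4 ± 4i (complex conjugate pair).
For λ=-4+4i: an eigenvector is (-1,-2) - i(2,3) = (-1 - 2i, -2 - 3i).
A real fundamental pair from Re and Im of e^((-4+4i)t)v: X_1 = e^(-4t)(cos(4t)·(-1,-2) + sin(4t)·(2,3)), X_2 = e^(-4t)(sin(4t)·(-1,-2) - cos(4t)·(2,3)).
General solution: K_1X_1 + K_2X_2.
Applying x(0)=3, y(0)=-1 gives K_1=11, K_2=-7.

x(t) = 29e^(-4t)sin(4t) + 3e^(-4t)cos(4t), y(t) = 47e^(-4t)sin(4t) - e^(-4t)cos(4t)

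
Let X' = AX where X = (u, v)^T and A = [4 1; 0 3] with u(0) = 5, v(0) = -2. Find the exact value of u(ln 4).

A = [[4,1],[0,3]]; eigenvalues λ = 4, 3.
Eigenvectors: (1,0) for λ=4, (-1,1) for λ=3.
From the initial condition, c_1 = 3, c_2 = -2.
u(ln 4) = (3)(4^4)(1) + (-2)(4^3)(-1) = 896.

896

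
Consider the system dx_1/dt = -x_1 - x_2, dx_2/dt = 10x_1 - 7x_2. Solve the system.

x_1(t) = -K_1e^(-4t)sin(t) + K_2e^(-4t)cos(t), x_2(t) = -3K_1e^(-4t)sin(t) + K_1e^(-4t)cos(t) + K_2e^(-4t)sin(t) + 3K_2e^(-4t)cos(t)

Coefficient matrix A = [[-1, -1], [10, -7]].
Characteristic polynomial det(A - λI) = λ^2 + 8λ + 17 = 0.
Eigenvalues λ = -4 ± i (complex conjugate pair).
For λ=-4+i: an eigenvector is (0,1) - i(-1,-3) = (0 + i, 1 + 3i).
A real fundamental pair from Re and Im of e^((-4+i)t)v: X_1 = e^(-4t)(cos(t)·(0,1) + sin(t)·(-1,-3)), X_2 = e^(-4t)(sin(t)·(0,1) - cos(t)·(-1,-3)).
General solution: K_1X_1 + K_2X_2.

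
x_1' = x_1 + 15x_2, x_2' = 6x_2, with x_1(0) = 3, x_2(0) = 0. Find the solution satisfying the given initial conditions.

Coefficient matrix A = [[1, 15], [0, 6]].
Characteristic polynomial det(A - λI) = λ^2 - 7λ + 6 = 0.
Eigenvalues λ = 6, 1.
For λ=6: (A-λI) row 1 is [-5, 15], so an eigenvector is (3, 1).
For λ=1: (A-λI) row 1 is [0, 15], so an eigenvector is (-1, 0).
General solution: c_1e^(6t)(3,1) + c_2e^(t)(-1,0).
Applying x_1(0)=3, x_2(0)=0 gives c_1=0, c_2=-3.

x_1(t) = 3e^(t), x_2(t) = 0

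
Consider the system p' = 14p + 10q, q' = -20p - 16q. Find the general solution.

Coefficient matrix A = [[14, 10], [-20, -16]].
Characteristic polynomial det(A - λI) = λ^2 + 2λ - 24 = 0.
Eigenvalues λ = -6, 4.
For λ=-6: (A-λI) row 1 is [20, 10], so an eigenvector is (-1, 2).
For λ=4: (A-λI) row 1 is [10, 10], so an eigenvector is (-1, 1).
General solution: C_1e^(-6t)(-1,2) + C_2e^(4t)(-1,1).

p(t) = -C_1e^(-6t) - C_2e^(4t), q(t) = 2C_1e^(-6t) + C_2e^(4t)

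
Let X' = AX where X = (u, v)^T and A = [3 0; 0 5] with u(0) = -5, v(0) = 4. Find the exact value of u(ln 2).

A = [[3,0],[0,5]]; eigenvalues λ = 5, 3.
Eigenvectors: (0,1) for λ=5, (-1,0) for λ=3.
From the initial condition, c_1 = 4, c_2 = 5.
u(ln 2) = (4)(2^5)(0) + (5)(2^3)(-1) = -40.

-40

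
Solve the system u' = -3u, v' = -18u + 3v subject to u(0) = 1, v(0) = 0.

u(t) = e^(-3t), v(t) = -3e^(3t) + 3e^(-3t)

Coefficient matrix A = [[-3, 0], [-18, 3]].
Characteristic polynomial det(A - λI) = λ^2 - 9 = 0.
Eigenvalues λ = -3, 3.
For λ=-3: (A-λI) row 2 is [-18, 6], so an eigenvector is (-1, -3).
For λ=3: (A-λI) row 1 is [-6, 0], so an eigenvector is (0, 1).
General solution: K_1e^(-3t)(-1,-3) + K_2e^(3t)(0,1).
Applying u(0)=1, v(0)=0 gives K_1=-1, K_2=-3.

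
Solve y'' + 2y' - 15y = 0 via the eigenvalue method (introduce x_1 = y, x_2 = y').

y(t) = K_1e^(-5t) + K_2e^(3t)

Let x_1 = y, x_2 = y'. Then x_1' = x_2 and x_2' = 15x_1 - 2x_2.
A = [[0,1],[15,-2]]; det(A-λI) = λ^2 + 2λ - 15.
Eigenvalues λ = -5, 3 with eigenvectors (1,-5), (1,3).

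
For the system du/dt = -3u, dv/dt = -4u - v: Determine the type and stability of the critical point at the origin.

stable node

A = [[-3,0],[-4,-1]]; det(A-λI) = λ^2 + 4λ + 3.
λ = -3, -1: both negative.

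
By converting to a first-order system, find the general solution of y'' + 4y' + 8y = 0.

Let x_1 = y, x_2 = y'. Then x_1' = x_2 and x_2' = -8x_1 - 4x_2.
A = [[0,1],[-8,-4]]; det(A-λI) = λ^2 + 4λ + 8.
Eigenvalues λ = -2 ± 2i.

y(t) = C_1e^(-2t)cos(2t) + C_2e^(-2t)sin(2t)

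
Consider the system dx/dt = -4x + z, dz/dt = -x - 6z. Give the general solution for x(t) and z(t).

x(t) = -c_1e^(-5t) - c_2te^(-5t), z(t) = c_1e^(-5t) + c_2te^(-5t) - c_2e^(-5t)

Coefficient matrix A = [[-4, 1], [-1, -6]].
Characteristic polynomial det(A - λI) = λ^2 + 10λ + 25 = 0.
Single eigenvalue λ = -5 with algebraic multiplicity 2.
Eigenvector v = (-1,1); generalized eigenvector w with (A-λI)w=v is (0,-1).
General solution: e^(-5t)[c_1·v + c_2·(t·v + w)].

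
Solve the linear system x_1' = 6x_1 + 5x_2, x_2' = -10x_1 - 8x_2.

x_1(t) = -C_1e^(-t)sin(t) + 2C_1e^(-t)cos(t) + 2C_2e^(-t)sin(t) + C_2e^(-t)cos(t), x_2(t) = C_1e^(-t)sin(t) - 3C_1e^(-t)cos(t) - 3C_2e^(-t)sin(t) - C_2e^(-t)cos(t)

Coefficient matrix A = [[6, 5], [-10, -8]].
Characteristic polynomial det(A - λI) = λ^2 + 2λ + 2 = 0.
Eigenvalues λ = -1 ± i (complex conjugate pair).
For λ=-1+i: an eigenvector is (2,-3) - i(-1,1) = (2 + i, -3 - i).
A real fundamental pair from Re and Im of e^((-1+i)t)v: X_1 = e^(-t)(cos(t)·(2,-3) + sin(t)·(-1,1)), X_2 = e^(-t)(sin(t)·(2,-3) - cos(t)·(-1,1)).
General solution: C_1X_1 + C_2X_2.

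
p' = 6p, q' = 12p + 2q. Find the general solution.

Coefficient matrix A = [[6, 0], [12, 2]].
Characteristic polynomial det(A - λI) = λ^2 - 8λ + 12 = 0.
Eigenvalues λ = 2, 6.
For λ=2: (A-λI) row 1 is [4, 0], so an eigenvector is (0, 1).
For λ=6: (A-λI) row 2 is [12, -4], so an eigenvector is (1, 3).
General solution: C_1e^(2t)(0,1) + C_2e^(6t)(1,3).

p(t) = C_2e^(6t), q(t) = C_1e^(2t) + 3C_2e^(6t)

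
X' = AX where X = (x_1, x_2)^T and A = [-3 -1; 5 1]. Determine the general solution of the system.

Coefficient matrix A = [[-3, -1], [5, 1]].
Characteristic polynomial det(A - λI) = λ^2 + 2λ + 2 = 0.
Eigenvalues λ = -1 ± i (complex conjugate pair).
For λ=-1+i: an eigenvector is (0,-1) - i(1,-2) = (0 - i, -1 + 2i).
A real fundamental pair from Re and Im of e^((-1+i)t)v: X_1 = e^(-t)(cos(t)·(0,-1) + sin(t)·(1,-2)), X_2 = e^(-t)(sin(t)·(0,-1) - cos(t)·(1,-2)).
General solution: c_1X_1 + c_2X_2.

x_1(t) = c_1e^(-t)sin(t) - c_2e^(-t)cos(t), x_2(t) = -2c_1e^(-t)sin(t) - c_1e^(-t)cos(t) - c_2e^(-t)sin(t) + 2c_2e^(-t)cos(t)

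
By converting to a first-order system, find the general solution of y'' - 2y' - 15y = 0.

Let x_1 = y, x_2 = y'. Then x_1' = x_2 and x_2' = 15x_1 + 2x_2.
A = [[0,1],[15,2]]; det(A-λI) = λ^2 - 2λ - 15.
Eigenvalues λ = -3, 5 with eigenvectors (1,-3), (1,5).

y(t) = C_1e^(-3t) + C_2e^(5t)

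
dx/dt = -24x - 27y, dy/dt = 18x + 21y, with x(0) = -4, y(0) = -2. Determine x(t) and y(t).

Coefficient matrix A = [[-24, -27], [18, 21]].
Characteristic polynomial det(A - λI) = λ^2 + 3λ - 18 = 0.
Eigenvalues λ = -6, 3.
For λ=-6: (A-λI) row 1 is [-18, -27], so an eigenvector is (3, -2).
For λ=3: (A-λI) row 1 is [-27, -27], so an eigenvector is (-1, 1).
General solution: K_1e^(-6t)(3,-2) + K_2e^(3t)(-1,1).
Applying x(0)=-4, y(0)=-2 gives K_1=-6, K_2=-14.

x(t) = 14e^(3t) - 18e^(-6t), y(t) = -14e^(3t) + 12e^(-6t)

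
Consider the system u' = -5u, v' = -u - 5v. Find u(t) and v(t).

u(t) = C_2e^(-5t), v(t) = -C_1e^(-5t) - C_2te^(-5t) + 3C_2e^(-5t)

Coefficient matrix A = [[-5, 0], [-1, -5]].
Characteristic polynomial det(A - λI) = λ^2 + 10λ + 25 = 0.
Single eigenvalue λ = -5 with algebraic multiplicity 2.
Eigenvector v = (0,-1); generalized eigenvector w with (A-λI)w=v is (1,3).
General solution: e^(-5t)[C_1·v + C_2·(t·v + w)].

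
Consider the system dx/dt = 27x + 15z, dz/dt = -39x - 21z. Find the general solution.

x(t) = K_1e^(3t)sin(3t) + 2K_1e^(3t)cos(3t) + 2K_2e^(3t)sin(3t) - K_2e^(3t)cos(3t), z(t) = -2K_1e^(3t)sin(3t) - 3K_1e^(3t)cos(3t) - 3K_2e^(3t)sin(3t) + 2K_2e^(3t)cos(3t)

Coefficient matrix A = [[27, 15], [-39, -21]].
Characteristic polynomial det(A - λI) = λ^2 - 6λ + 18 = 0.
Eigenvalues λ = 3 ± 3i (complex conjugate pair).
For λ=3+3i: an eigenvector is (2,-3) - i(1,-2) = (2 - i, -3 + 2i).
A real fundamental pair from Re and Im of e^((3+3i)t)v: X_1 = e^(3t)(cos(3t)·(2,-3) + sin(3t)·(1,-2)), X_2 = e^(3t)(sin(3t)·(2,-3) - cos(3t)·(1,-2)).
General solution: K_1X_1 + K_2X_2.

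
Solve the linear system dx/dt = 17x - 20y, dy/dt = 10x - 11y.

x(t) = -3c_1e^(3t)sin(2t) + c_1e^(3t)cos(2t) + c_2e^(3t)sin(2t) + 3c_2e^(3t)cos(2t), y(t) = -2c_1e^(3t)sin(2t) + c_1e^(3t)cos(2t) + c_2e^(3t)sin(2t) + 2c_2e^(3t)cos(2t)

Coefficient matrix A = [[17, -20], [10, -11]].
Characteristic polynomial det(A - λI) = λ^2 - 6λ + 13 = 0.
Eigenvalues λ = 3 ± 2i (complex conjugate pair).
For λ=3+2i: an eigenvector is (1,1) - i(-3,-2) = (1 + 3i, 1 + 2i).
A real fundamental pair from Re and Im of e^((3+2i)t)v: X_1 = e^(3t)(cos(2t)·(1,1) + sin(2t)·(-3,-2)), X_2 = e^(3t)(sin(2t)·(1,1) - cos(2t)·(-3,-2)).
General solution: c_1X_1 + c_2X_2.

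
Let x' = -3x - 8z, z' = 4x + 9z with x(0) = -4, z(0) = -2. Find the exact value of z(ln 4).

A = [[-3,-8],[4,9]]; eigenvalues λ = 5, 1.
Eigenvectors: (-1,1) for λ=5, (-2,1) for λ=1.
From the initial condition, c_1 = -8, c_2 = 6.
z(ln 4) = (-8)(4^5)(1) + (6)(4^1)(1) = -8168.

-8168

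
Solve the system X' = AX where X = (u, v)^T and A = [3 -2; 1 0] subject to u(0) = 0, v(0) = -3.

u(t) = 6e^(2t) - 6e^(t), v(t) = 3e^(2t) - 6e^(t)

Coefficient matrix A = [[3, -2], [1, 0]].
Characteristic polynomial det(A - λI) = λ^2 - 3λ + 2 = 0.
Eigenvalues λ = 1, 2.
For λ=1: (A-λI) row 1 is [2, -2], so an eigenvector is (1, 1).
For λ=2: (A-λI) row 1 is [1, -2], so an eigenvector is (-2, -1).
General solution: c_1e^(t)(1,1) + c_2e^(2t)(-2,-1).
Applying u(0)=0, v(0)=-3 gives c_1=-6, c_2=-3.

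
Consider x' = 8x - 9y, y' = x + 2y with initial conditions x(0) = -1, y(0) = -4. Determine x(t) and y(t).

x(t) = 33te^(5t) - e^(5t), y(t) = 11te^(5t) - 4e^(5t)

Coefficient matrix A = [[8, -9], [1, 2]].
Characteristic polynomial det(A - λI) = λ^2 - 10λ + 25 = 0.
Single eigenvalue λ = 5 with algebraic multiplicity 2.
Eigenvector v = (3,1); generalized eigenvector w with (A-λI)w=v is (1,0).
General solution: e^(5t)[c_1·v + c_2·(t·v + w)].
Applying x(0)=-1, y(0)=-4 gives c_1=-4, c_2=11.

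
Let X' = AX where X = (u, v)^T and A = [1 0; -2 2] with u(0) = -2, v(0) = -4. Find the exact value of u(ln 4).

A = [[1,0],[-2,2]]; eigenvalues λ = 1, 2.
Eigenvectors: (1,2) for λ=1, (0,-1) for λ=2.
From the initial condition, c_1 = -2, c_2 = 0.
u(ln 4) = (-2)(4^1)(1) + (0)(4^2)(0) = -8.

-8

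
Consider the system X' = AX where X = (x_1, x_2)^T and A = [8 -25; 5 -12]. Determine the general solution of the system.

x_1(t) = -2C_1e^(-2t)sin(5t) - C_1e^(-2t)cos(5t) - C_2e^(-2t)sin(5t) + 2C_2e^(-2t)cos(5t), x_2(t) = -C_1e^(-2t)sin(5t) + C_2e^(-2t)cos(5t)

Coefficient matrix A = [[8, -25], [5, -12]].
Characteristic polynomial det(A - λI) = λ^2 + 4λ + 29 = 0.
Eigenvalues λ = -2 ± 5i (complex conjugate pair).
For λ=-2+5i: an eigenvector is (-1,0) - i(-2,-1) = (-1 + 2i, 0 + i).
A real fundamental pair from Re and Im of e^((-2+5i)t)v: X_1 = e^(-2t)(cos(5t)·(-1,0) + sin(5t)·(-2,-1)), X_2 = e^(-2t)(sin(5t)·(-1,0) - cos(5t)·(-2,-1)).
General solution: C_1X_1 + C_2X_2.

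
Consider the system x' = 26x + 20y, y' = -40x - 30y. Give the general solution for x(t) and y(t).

x(t) = c_1e^(-2t)sin(4t) - 2c_1e^(-2t)cos(4t) - 2c_2e^(-2t)sin(4t) - c_2e^(-2t)cos(4t), y(t) = -c_1e^(-2t)sin(4t) + 3c_1e^(-2t)cos(4t) + 3c_2e^(-2t)sin(4t) + c_2e^(-2t)cos(4t)

Coefficient matrix A = [[26, 20], [-40, -30]].
Characteristic polynomial det(A - λI) = λ^2 + 4λ + 20 = 0.
Eigenvalues λ = -2 ± 4i (complex conjugate pair).
For λ=-2+4i: an eigenvector is (-2,3) - i(1,-1) = (-2 - i, 3 + i).
A real fundamental pair from Re and Im of e^((-2+4i)t)v: X_1 = e^(-2t)(cos(4t)·(-2,3) + sin(4t)·(1,-1)), X_2 = e^(-2t)(sin(4t)·(-2,3) - cos(4t)·(1,-1)).
General solution: c_1X_1 + c_2X_2.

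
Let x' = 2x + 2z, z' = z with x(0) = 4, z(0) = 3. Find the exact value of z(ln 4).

12

A = [[2,2],[0,1]]; eigenvalues λ = 1, 2.
Eigenvectors: (-2,1) for λ=1, (-1,0) for λ=2.
From the initial condition, c_1 = 3, c_2 = -10.
z(ln 4) = (3)(4^1)(1) + (-10)(4^2)(0) = 12.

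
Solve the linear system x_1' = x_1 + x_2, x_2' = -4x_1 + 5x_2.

Coefficient matrix A = [[1, 1], [-4, 5]].
Characteristic polynomial det(A - λI) = λ^2 - 6λ + 9 = 0.
Single eigenvalue λ = 3 with algebraic multiplicity 2.
Eigenvector v = (1,2); generalized eigenvector w with (A-λI)w=v is (-2,-3).
General solution: e^(3t)[K_1·v + K_2·(t·v + w)].

x_1(t) = K_1e^(3t) + K_2te^(3t) - 2K_2e^(3t), x_2(t) = 2K_1e^(3t) + 2K_2te^(3t) - 3K_2e^(3t)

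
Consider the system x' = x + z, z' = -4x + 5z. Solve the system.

Coefficient matrix A = [[1, 1], [-4, 5]].
Characteristic polynomial det(A - λI) = λ^2 - 6λ + 9 = 0.
Single eigenvalue λ = 3 with algebraic multiplicity 2.
Eigenvector v = (-1,-2); generalized eigenvector w with (A-λI)w=v is (0,-1).
General solution: e^(3t)[K_1·v + K_2·(t·v + w)].

x(t) = -K_1e^(3t) - K_2te^(3t), z(t) = -2K_1e^(3t) - 2K_2te^(3t) - K_2e^(3t)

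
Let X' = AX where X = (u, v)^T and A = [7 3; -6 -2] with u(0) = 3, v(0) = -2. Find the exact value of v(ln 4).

-1016

A = [[7,3],[-6,-2]]; eigenvalues λ = 4, 1.
Eigenvectors: (-1,1) for λ=4, (-1,2) for λ=1.
From the initial condition, c_1 = -4, c_2 = 1.
v(ln 4) = (-4)(4^4)(1) + (1)(4^1)(2) = -1016.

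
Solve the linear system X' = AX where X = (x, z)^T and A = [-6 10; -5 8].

Coefficient matrix A = [[-6, 10], [-5, 8]].
Characteristic polynomial det(A - λI) = λ^2 - 2λ + 2 = 0.
Eigenvalues λ = 1 ± i (complex conjugate pair).
For λ=1+i: an eigenvector is (1,1) - i(3,2) = (1 - 3i, 1 - 2i).
A real fundamental pair from Re and Im of e^((1+i)t)v: X_1 = e^(t)(cos(t)·(1,1) + sin(t)·(3,2)), X_2 = e^(t)(sin(t)·(1,1) - cos(t)·(3,2)).
General solution: K_1X_1 + K_2X_2.

x(t) = 3K_1e^(t)sin(t) + K_1e^(t)cos(t) + K_2e^(t)sin(t) - 3K_2e^(t)cos(t), z(t) = 2K_1e^(t)sin(t) + K_1e^(t)cos(t) + K_2e^(t)sin(t) - 2K_2e^(t)cos(t)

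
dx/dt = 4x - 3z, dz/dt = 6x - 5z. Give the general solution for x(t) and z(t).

x(t) = -C_1e^(t) + C_2e^(-2t), z(t) = -C_1e^(t) + 2C_2e^(-2t)

Coefficient matrix A = [[4, -3], [6, -5]].
Characteristic polynomial det(A - λI) = λ^2 + λ - 2 = 0.
Eigenvalues λ = 1, -2.
For λ=1: (A-λI) row 1 is [3, -3], so an eigenvector is (-1, -1).
For λ=-2: (A-λI) row 1 is [6, -3], so an eigenvector is (1, 2).
General solution: C_1e^(t)(-1,-1) + C_2e^(-2t)(1,2).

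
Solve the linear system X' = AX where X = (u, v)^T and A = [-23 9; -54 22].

u(t) = -K_1e^(-5t) + K_2e^(4t), v(t) = -2K_1e^(-5t) + 3K_2e^(4t)

Coefficient matrix A = [[-23, 9], [-54, 22]].
Characteristic polynomial det(A - λI) = λ^2 + λ - 20 = 0.
Eigenvalues λ = -5, 4.
For λ=-5: (A-λI) row 1 is [-18, 9], so an eigenvector is (-1, -2).
For λ=4: (A-λI) row 1 is [-27, 9], so an eigenvector is (1, 3).
General solution: K_1e^(-5t)(-1,-2) + K_2e^(4t)(1,3).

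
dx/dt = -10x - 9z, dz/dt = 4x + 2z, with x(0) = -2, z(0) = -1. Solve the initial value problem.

Coefficient matrix A = [[-10, -9], [4, 2]].
Characteristic polynomial det(A - λI) = λ^2 + 8λ + 16 = 0.
Single eigenvalue λ = -4 with algebraic multiplicity 2.
Eigenvector v = (3,-2); generalized eigenvector w with (A-λI)w=v is (1,-1).
General solution: e^(-4t)[K_1·v + K_2·(t·v + w)].
Applying x(0)=-2, z(0)=-1 gives K_1=-3, K_2=7.

x(t) = 21te^(-4t) - 2e^(-4t), z(t) = -14te^(-4t) - e^(-4t)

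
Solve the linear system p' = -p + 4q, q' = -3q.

p(t) = C_1e^(-t) - 2C_2e^(-3t), q(t) = C_2e^(-3t)

Coefficient matrix A = [[-1, 4], [0, -3]].
Characteristic polynomial det(A - λI) = λ^2 + 4λ + 3 = 0.
Eigenvalues λ = -1, -3.
For λ=-1: (A-λI) row 1 is [0, 4], so an eigenvector is (1, 0).
For λ=-3: (A-λI) row 1 is [2, 4], so an eigenvector is (-2, 1).
General solution: C_1e^(-t)(1,0) + C_2e^(-3t)(-2,1).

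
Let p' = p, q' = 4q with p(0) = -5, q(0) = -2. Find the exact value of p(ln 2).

-10

A = [[1,0],[0,4]]; eigenvalues λ = 4, 1.
Eigenvectors: (0,-1) for λ=4, (1,0) for λ=1.
From the initial condition, c_1 = 2, c_2 = -5.
p(ln 2) = (2)(2^4)(0) + (-5)(2^1)(1) = -10.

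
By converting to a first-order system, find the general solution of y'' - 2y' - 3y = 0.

y(t) = c_1e^(-t) + c_2e^(3t)

Let x_1 = y, x_2 = y'. Then x_1' = x_2 and x_2' = 3x_1 + 2x_2.
A = [[0,1],[3,2]]; det(A-λI) = λ^2 - 2λ - 3.
Eigenvalues λ = -1, 3 with eigenvectors (1,-1), (1,3).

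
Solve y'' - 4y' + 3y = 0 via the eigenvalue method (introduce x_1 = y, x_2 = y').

y(t) = c_1e^(3t) + c_2e^(t)

Let x_1 = y, x_2 = y'. Then x_1' = x_2 and x_2' = -3x_1 + 4x_2.
A = [[0,1],[-3,4]]; det(A-λI) = λ^2 - 4λ + 3.
Eigenvalues λ = 3, 1 with eigenvectors (1,3), (1,1).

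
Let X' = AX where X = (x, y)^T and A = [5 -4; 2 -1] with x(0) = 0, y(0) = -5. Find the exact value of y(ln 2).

A = [[5,-4],[2,-1]]; eigenvalues λ = 1, 3.
Eigenvectors: (-1,-1) for λ=1, (2,1) for λ=3.
From the initial condition, c_1 = 10, c_2 = 5.
y(ln 2) = (10)(2^1)(-1) + (5)(2^3)(1) = 20.

20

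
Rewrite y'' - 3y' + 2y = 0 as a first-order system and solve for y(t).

Let x_1 = y, x_2 = y'. Then x_1' = x_2 and x_2' = -2x_1 + 3x_2.
A = [[0,1],[-2,3]]; det(A-λI) = λ^2 - 3λ + 2.
Eigenvalues λ = 1, 2 with eigenvectors (1,1), (1,2).

y(t) = C_1e^(t) + C_2e^(2t)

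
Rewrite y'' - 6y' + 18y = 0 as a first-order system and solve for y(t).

y(t) = C_1e^(3t)cos(3t) + C_2e^(3t)sin(3t)

Let x_1 = y, x_2 = y'. Then x_1' = x_2 and x_2' = -18x_1 + 6x_2.
A = [[0,1],[-18,6]]; det(A-λI) = λ^2 - 6λ + 18.
Eigenvalues λ = 3 ± 3i.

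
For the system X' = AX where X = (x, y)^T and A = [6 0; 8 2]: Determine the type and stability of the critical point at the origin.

A = [[6,0],[8,2]]; det(A-λI) = λ^2 - 8λ + 12.
λ = 2, 6: both positive.

unstable node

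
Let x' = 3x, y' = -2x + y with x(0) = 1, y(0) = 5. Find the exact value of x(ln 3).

27

A = [[3,0],[-2,1]]; eigenvalues λ = 3, 1.
Eigenvectors: (1,-1) for λ=3, (0,1) for λ=1.
From the initial condition, c_1 = 1, c_2 = 6.
x(ln 3) = (1)(3^3)(1) + (6)(3^1)(0) = 27.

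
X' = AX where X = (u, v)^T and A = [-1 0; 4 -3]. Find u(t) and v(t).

Coefficient matrix A = [[-1, 0], [4, -3]].
Characteristic polynomial det(A - λI) = λ^2 + 4λ + 3 = 0.
Eigenvalues λ = -3, -1.
For λ=-3: (A-λI) row 1 is [2, 0], so an eigenvector is (0, -1).
For λ=-1: (A-λI) row 2 is [4, -2], so an eigenvector is (-1, -2).
General solution: C_1e^(-3t)(0,-1) + C_2e^(-t)(-1,-2).

u(t) = -C_2e^(-t), v(t) = -C_1e^(-3t) - 2C_2e^(-t)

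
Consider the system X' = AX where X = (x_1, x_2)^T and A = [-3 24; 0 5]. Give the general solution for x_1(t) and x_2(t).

Coefficient matrix A = [[-3, 24], [0, 5]].
Characteristic polynomial det(A - λI) = λ^2 - 2λ - 15 = 0.
Eigenvalues λ = -3, 5.
For λ=-3: (A-λI) row 1 is [0, 24], so an eigenvector is (-1, 0).
For λ=5: (A-λI) row 1 is [-8, 24], so an eigenvector is (3, 1).
General solution: C_1e^(-3t)(-1,0) + C_2e^(5t)(3,1).

x_1(t) = -C_1e^(-3t) + 3C_2e^(5t), x_2(t) = C_2e^(5t)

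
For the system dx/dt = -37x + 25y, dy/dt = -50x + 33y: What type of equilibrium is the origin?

A = [[-37,25],[-50,33]]; det(A-λI) = λ^2 + 4λ + 29.
λ = -2 ± 5i: negative real part.

stable spiral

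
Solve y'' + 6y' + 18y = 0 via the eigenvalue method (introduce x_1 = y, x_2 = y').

Let x_1 = y, x_2 = y'. Then x_1' = x_2 and x_2' = -18x_1 - 6x_2.
A = [[0,1],[-18,-6]]; det(A-λI) = λ^2 + 6λ + 18.
Eigenvalues λ = -3 ± 3i.

y(t) = K_1e^(-3t)cos(3t) + K_2e^(-3t)sin(3t)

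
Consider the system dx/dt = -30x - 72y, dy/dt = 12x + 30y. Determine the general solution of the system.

Coefficient matrix A = [[-30, -72], [12, 30]].
Characteristic polynomial det(A - λI) = λ^2 - 36 = 0.
Eigenvalues λ = -6, 6.
For λ=-6: (A-λI) row 1 is [-24, -72], so an eigenvector is (3, -1).
For λ=6: (A-λI) row 1 is [-36, -72], so an eigenvector is (2, -1).
General solution: C_1e^(-6t)(3,-1) + C_2e^(6t)(2,-1).

x(t) = 3C_1e^(-6t) + 2C_2e^(6t), y(t) = -C_1e^(-6t) - C_2e^(6t)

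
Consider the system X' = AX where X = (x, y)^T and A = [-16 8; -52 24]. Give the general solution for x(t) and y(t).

Coefficient matrix A = [[-16, 8], [-52, 24]].
Characteristic polynomial det(A - λI) = λ^2 - 8λ + 32 = 0.
Eigenvalues λ = 4 ± 4i (complex conjugate pair).
For λ=4+4i: an eigenvector is (-1,-2) - i(1,3) = (-1 - i, -2 - 3i).
A real fundamental pair from Re and Im of e^((4+4i)t)v: X_1 = e^(4t)(cos(4t)·(-1,-2) + sin(4t)·(1,3)), X_2 = e^(4t)(sin(4t)·(-1,-2) - cos(4t)·(1,3)).
General solution: K_1X_1 + K_2X_2.

x(t) = K_1e^(4t)sin(4t) - K_1e^(4t)cos(4t) - K_2e^(4t)sin(4t) - K_2e^(4t)cos(4t), y(t) = 3K_1e^(4t)sin(4t) - 2K_1e^(4t)cos(4t) - 2K_2e^(4t)sin(4t) - 3K_2e^(4t)cos(4t)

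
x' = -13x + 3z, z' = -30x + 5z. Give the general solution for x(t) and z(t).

x(t) = -C_1e^(-4t)cos(3t) - C_2e^(-4t)sin(3t), z(t) = C_1e^(-4t)sin(3t) - 3C_1e^(-4t)cos(3t) - 3C_2e^(-4t)sin(3t) - C_2e^(-4t)cos(3t)

Coefficient matrix A = [[-13, 3], [-30, 5]].
Characteristic polynomial det(A - λI) = λ^2 + 8λ + 25 = 0.
Eigenvalues λ = -4 ± 3i (complex conjugate pair).
For λ=-4+3i: an eigenvector is (-1,-3) - i(0,1) = (-1, -3 - i).
A real fundamental pair from Re and Im of e^((-4+3i)t)v: X_1 = e^(-4t)(cos(3t)·(-1,-3) + sin(3t)·(0,1)), X_2 = e^(-4t)(sin(3t)·(-1,-3) - cos(3t)·(0,1)).
General solution: C_1X_1 + C_2X_2.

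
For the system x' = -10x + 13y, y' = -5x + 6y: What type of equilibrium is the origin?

stable spiral

A = [[-10,13],[-5,6]]; det(A-λI) = λ^2 + 4λ + 5.
λ = -2 ± i: negative real part.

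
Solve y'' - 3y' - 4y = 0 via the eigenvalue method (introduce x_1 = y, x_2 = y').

Let x_1 = y, x_2 = y'. Then x_1' = x_2 and x_2' = 4x_1 + 3x_2.
A = [[0,1],[4,3]]; det(A-λI) = λ^2 - 3λ - 4.
Eigenvalues λ = 4, -1 with eigenvectors (1,4), (1,-1).

y(t) = c_1e^(4t) + c_2e^(-t)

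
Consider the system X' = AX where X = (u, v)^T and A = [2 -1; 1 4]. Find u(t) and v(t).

u(t) = -C_1e^(3t) - C_2te^(3t) + 3C_2e^(3t), v(t) = C_1e^(3t) + C_2te^(3t) - 2C_2e^(3t)

Coefficient matrix A = [[2, -1], [1, 4]].
Characteristic polynomial det(A - λI) = λ^2 - 6λ + 9 = 0.
Single eigenvalue λ = 3 with algebraic multiplicity 2.
Eigenvector v = (-1,1); generalized eigenvector w with (A-λI)w=v is (3,-2).
General solution: e^(3t)[C_1·v + C_2·(t·v + w)].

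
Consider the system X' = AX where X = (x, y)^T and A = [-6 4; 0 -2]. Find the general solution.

x(t) = -K_1e^(-2t) + K_2e^(-6t), y(t) = -K_1e^(-2t)

Coefficient matrix A = [[-6, 4], [0, -2]].
Characteristic polynomial det(A - λI) = λ^2 + 8λ + 12 = 0.
Eigenvalues λ = -2, -6.
For λ=-2: (A-λI) row 1 is [-4, 4], so an eigenvector is (-1, -1).
For λ=-6: (A-λI) row 1 is [0, 4], so an eigenvector is (1, 0).
General solution: K_1e^(-2t)(-1,-1) + K_2e^(-6t)(1,0).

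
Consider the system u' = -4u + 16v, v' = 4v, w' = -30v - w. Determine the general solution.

u(t) = c_1e^(-4t) + 2c_2e^(4t), v(t) = c_2e^(4t), w(t) = -6c_2e^(4t) + c_3e^(-t)

Coefficient matrix A = [[-4, 16, 0], [0, 4, 0], [0, -30, -1]].
det(A - λI) = 0 gives eigenvalues λ = -4, 4, -1.
For λ=-4: eigenvector (1,0,0).
For λ=4: eigenvector (2,1,-6).
For λ=-1: eigenvector (0,0,1).
General solution: c_1e^(-4t)(1,0,0) + c_2e^(4t)(2,1,-6) + c_3e^(-t)(0,0,1).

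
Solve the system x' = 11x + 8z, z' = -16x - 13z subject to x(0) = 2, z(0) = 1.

Coefficient matrix A = [[11, 8], [-16, -13]].
Characteristic polynomial det(A - λI) = λ^2 + 2λ - 15 = 0.
Eigenvalues λ = -5, 3.
For λ=-5: (A-λI) row 1 is [16, 8], so an eigenvector is (-1, 2).
For λ=3: (A-λI) row 1 is [8, 8], so an eigenvector is (-1, 1).
General solution: c_1e^(-5t)(-1,2) + c_2e^(3t)(-1,1).
Applying x(0)=2, z(0)=1 gives c_1=3, c_2=-5.

x(t) = 5e^(3t) - 3e^(-5t), z(t) = -5e^(3t) + 6e^(-5t)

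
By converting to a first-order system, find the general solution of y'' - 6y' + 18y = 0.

y(t) = C_1e^(3t)cos(3t) + C_2e^(3t)sin(3t)

Let x_1 = y, x_2 = y'. Then x_1' = x_2 and x_2' = -18x_1 + 6x_2.
A = [[0,1],[-18,6]]; det(A-λI) = λ^2 - 6λ + 18.
Eigenvalues λ = 3 ± 3i.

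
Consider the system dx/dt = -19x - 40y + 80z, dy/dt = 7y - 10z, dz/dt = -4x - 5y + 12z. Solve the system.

Coefficient matrix A = [[-19, -40, 80], [0, 7, -10], [-4, -5, 12]].
det(A - λI) = 0 gives eigenvalues λ = -3, 2, 1.
For λ=-3: eigenvector (5,2,2).
For λ=2: eigenvector (0,2,1).
For λ=1: eigenvector (2,5,3).
General solution: c_1e^(-3t)(5,2,2) + c_2e^(2t)(0,2,1) + c_3e^(t)(2,5,3).

x(t) = 5c_1e^(-3t) + 2c_3e^(t), y(t) = 2c_1e^(-3t) + 2c_2e^(2t) + 5c_3e^(t), z(t) = 2c_1e^(-3t) + c_2e^(2t) + 3c_3e^(t)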